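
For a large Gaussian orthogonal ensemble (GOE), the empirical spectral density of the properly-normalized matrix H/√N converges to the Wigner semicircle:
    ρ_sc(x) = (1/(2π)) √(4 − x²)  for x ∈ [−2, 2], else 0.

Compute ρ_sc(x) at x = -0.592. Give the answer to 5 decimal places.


ρ_sc(x) = (1/(2π)) √(4 − x²). With x = -0.592:
  4 − x² = 4 − (-0.592)² = 4 − 0.350464 = 3.649536.
  √(4 − x²) = 1.910376.
  1/(2π) = 0.159155.
  ρ_sc(-0.592) = 0.159155 · 1.910376 = 0.304046.

Rounded to 5 decimal places: ρ_sc(-0.592) ≈ 0.30405.


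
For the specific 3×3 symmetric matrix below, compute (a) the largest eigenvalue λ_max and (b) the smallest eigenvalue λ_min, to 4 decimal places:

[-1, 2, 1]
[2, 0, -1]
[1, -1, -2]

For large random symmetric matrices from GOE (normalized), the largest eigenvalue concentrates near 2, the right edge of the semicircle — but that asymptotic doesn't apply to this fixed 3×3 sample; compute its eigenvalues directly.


Since M is real symmetric, all three eigenvalues are real; they are the roots of det(λI − M) = λ³ − (tr M) λ² + s λ − det M, where s is the sum of the principal 2×2 minors.
tr M = -1 + 0 + (-2) = -3.
s = ((-1)·0 − 2²) + ((-1)·(-2) − 1²) + (0·(-2) − (-1)²) = -4 + 1 + (-1) = -4.
det M (expand along row 1) = (-1)·(-1) − 2·(-3) + 1·(-2) = 5.
Characteristic polynomial: λ³ + 3λ² − 4λ − 5 = 0.
Substitute λ = y + (tr M)/3 = y − 1.000000 to remove the quadratic term: y³ + p·y + q = 0 with p = s − (tr M)²/3 = -7.000000 and q = −2(tr M)³/27 + (tr M)·s/3 − det M = 1.000000.
Three real roots ⇒ use the trigonometric (Viète) form: r = 2√(−p/3) = 3.055050, φ = arccos(3q/(p·r)) = arccos(-0.140283) = 1.711543 rad.
y_k = r·cos(φ/3 − 2πk/3) for k = 0, 1, 2 gives y = 2.571201, 0.143277, -2.714479.
λ_k = y_k − 1.000000 gives λ = 1.5712, -0.8567, -3.7145 (check: the sum is -3.0000 = tr M).

Hence λ_max = 1.5712 and λ_min = -3.7145.


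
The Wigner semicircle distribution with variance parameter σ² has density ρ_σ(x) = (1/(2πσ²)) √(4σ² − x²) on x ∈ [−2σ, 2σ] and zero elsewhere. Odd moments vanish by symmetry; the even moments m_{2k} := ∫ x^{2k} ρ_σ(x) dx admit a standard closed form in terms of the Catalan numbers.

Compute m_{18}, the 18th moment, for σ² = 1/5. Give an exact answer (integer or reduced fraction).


By the scaled semicircle moment identity, m_{2k} = σ^{2k} · C_k with k = 9.
C_9 = (1/(k+1)) · C(2k, k) = (1/10) · C(18, 9) = (1/10) · 48620 = 4862.
σ^{2k} = (σ²)^k = (1/5)^9 = 1/1953125.

Therefore m_{18} = σ^{18} · C_9 = (1/1953125) · 4862 = 4862/1953125.


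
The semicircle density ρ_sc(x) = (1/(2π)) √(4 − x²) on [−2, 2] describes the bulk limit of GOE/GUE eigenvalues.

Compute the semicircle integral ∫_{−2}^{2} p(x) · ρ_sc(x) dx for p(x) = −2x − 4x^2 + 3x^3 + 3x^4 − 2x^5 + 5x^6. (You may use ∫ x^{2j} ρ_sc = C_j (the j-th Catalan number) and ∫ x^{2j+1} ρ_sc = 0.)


Write p(x) = Σ a_i x^i, split into monomials and integrate each against ρ_sc separately.
Using ∫ x^{2j} ρ_sc = C_j = (1/(j+1)) C(2j, j) (Catalan numbers) and ∫ x^{2j+1} ρ_sc = 0 (odd monomials vanish by symmetry):
  i = 1 (odd): ∫ x^1 ρ_sc = 0 (vanishes)
  i = 2 (even): a_2 · C_{1} = -4 · 1 = -4
  i = 3 (odd): ∫ x^3 ρ_sc = 0 (vanishes)
  i = 4 (even): a_4 · C_{2} = 3 · 2 = 6
  i = 5 (odd): ∫ x^5 ρ_sc = 0 (vanishes)
  i = 6 (even): a_6 · C_{3} = 5 · 5 = 25

Summing the contributions: ∫_{−2}^{2} p(x) ρ_sc(x) dx = (-4) + 6 + 25 = 27.


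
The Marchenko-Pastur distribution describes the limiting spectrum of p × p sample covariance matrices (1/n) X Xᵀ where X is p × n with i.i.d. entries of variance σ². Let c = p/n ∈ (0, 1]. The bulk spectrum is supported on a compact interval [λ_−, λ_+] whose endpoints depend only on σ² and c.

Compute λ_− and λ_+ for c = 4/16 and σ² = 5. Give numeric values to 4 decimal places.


c = 4/16 = 0.250000; √c = 0.500000.
λ_− = σ² (1 − √c)² = 5 · (1 − 0.500000)² = 5 · (0.500000)² = 1.250000.
λ_+ = σ² (1 + √c)² = 5 · (1 + 0.500000)² = 5 · (1.500000)² = 11.250000.

Rounded to 4 decimal places: λ_− ≈ 1.2500, λ_+ ≈ 11.2500.


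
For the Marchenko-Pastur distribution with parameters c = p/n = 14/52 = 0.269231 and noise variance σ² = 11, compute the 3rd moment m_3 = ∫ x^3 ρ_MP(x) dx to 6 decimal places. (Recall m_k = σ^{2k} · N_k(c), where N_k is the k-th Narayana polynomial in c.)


E[X³] = σ⁶ (1 + 3c + c²) (third MP moment). With σ² = 11 (so σ⁶ = 1331) and c = 14/52 = 0.269231: E[X³] = 1331 · (1 + 3·0.269231 + (0.269231)²) = 1331 · 1.880178.

So E[X^3] = 2502.516272.


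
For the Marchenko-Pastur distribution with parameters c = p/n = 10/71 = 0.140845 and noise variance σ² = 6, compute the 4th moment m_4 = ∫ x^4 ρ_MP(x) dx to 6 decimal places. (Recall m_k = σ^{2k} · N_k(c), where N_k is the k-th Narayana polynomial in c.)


E[X⁴] = σ⁸ (1 + 6c + 6c² + c³) (fourth MP moment). With σ² = 6 (so σ⁸ = 1296) and c = 10/71 = 0.140845: E[X⁴] = 1296 · (1 + 6·0.140845 + 6·(0.140845)² + (0.140845)³) = 1296 · 1.966888.

So E[X^4] = 2549.087388.


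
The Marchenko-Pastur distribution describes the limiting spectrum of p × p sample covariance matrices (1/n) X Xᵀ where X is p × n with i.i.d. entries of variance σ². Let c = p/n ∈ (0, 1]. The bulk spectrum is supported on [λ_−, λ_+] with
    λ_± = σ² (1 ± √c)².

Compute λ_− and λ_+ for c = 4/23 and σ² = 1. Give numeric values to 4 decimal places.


c = 4/23 = 0.173913; √c = 0.417029.
λ_− = σ² (1 − √c)² = 1 · (1 − 0.417029)² = 1 · (0.582971)² = 0.339855.
λ_+ = σ² (1 + √c)² = 1 · (1 + 0.417029)² = 1 · (1.417029)² = 2.007971.

Rounded to 4 decimal places: λ_− ≈ 0.3399, λ_+ ≈ 2.0080.


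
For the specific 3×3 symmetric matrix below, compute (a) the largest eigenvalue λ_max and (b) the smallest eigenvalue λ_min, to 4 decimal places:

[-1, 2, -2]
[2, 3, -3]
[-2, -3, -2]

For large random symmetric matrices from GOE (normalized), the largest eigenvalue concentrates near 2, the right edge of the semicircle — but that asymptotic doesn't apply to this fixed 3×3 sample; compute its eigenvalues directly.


Since M is real symmetric, all three eigenvalues are real; they are the roots of det(λI − M) = λ³ − (tr M) λ² + s λ − det M, where s is the sum of the principal 2×2 minors.
tr M = -1 + 3 + (-2) = 0.
s = ((-1)·3 − 2²) + ((-1)·(-2) − (-2)²) + (3·(-2) − (-3)²) = -7 + (-2) + (-15) = -24.
det M (expand along row 1) = (-1)·(-15) − 2·(-10) + (-2)·0 = 35.
Characteristic polynomial: λ³ − 24λ − 35 = 0.
Substitute λ = y + (tr M)/3 = y + 0.000000 to remove the quadratic term: y³ + p·y + q = 0 with p = s − (tr M)²/3 = -24.000000 and q = −2(tr M)³/27 + (tr M)·s/3 − det M = -35.000000.
Three real roots ⇒ use the trigonometric (Viète) form: r = 2√(−p/3) = 5.656854, φ = arccos(3q/(p·r)) = arccos(0.773398) = 0.686612 rad.
y_k = r·cos(φ/3 − 2πk/3) for k = 0, 1, 2 gives y = 5.509342, -1.643201, -3.866141.
λ_k = y_k + 0.000000 gives λ = 5.5093, -1.6432, -3.8661 (check: the sum is 0.0000 = tr M).

Hence λ_max = 5.5093 and λ_min = -3.8661.


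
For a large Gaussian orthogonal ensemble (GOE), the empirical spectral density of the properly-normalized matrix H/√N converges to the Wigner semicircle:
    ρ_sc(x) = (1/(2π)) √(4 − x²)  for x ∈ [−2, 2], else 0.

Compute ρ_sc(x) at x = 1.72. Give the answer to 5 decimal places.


ρ_sc(x) = (1/(2π)) √(4 − x²). With x = 1.72:
  4 − x² = 4 − (1.72)² = 4 − 2.958400 = 1.041600.
  √(4 − x²) = 1.020588.
  1/(2π) = 0.159155.
  ρ_sc(1.72) = 0.159155 · 1.020588 = 0.162432.

Rounded to 5 decimal places: ρ_sc(1.72) ≈ 0.16243.


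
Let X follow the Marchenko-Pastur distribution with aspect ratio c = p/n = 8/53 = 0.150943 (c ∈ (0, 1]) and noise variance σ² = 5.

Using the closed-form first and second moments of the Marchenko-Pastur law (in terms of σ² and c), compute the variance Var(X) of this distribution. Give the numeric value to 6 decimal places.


Recall the MP moments m_1 = E[X] = σ² and m_2 = E[X²] = σ⁴ (1 + c).
m_1 = E[X] = σ² = 5, so m_1² = 25.
m_2 = E[X²] = σ⁴ (1 + c) = 25 · (1 + 0.150943) = 25 · 1.150943 = 28.773585.
(Note m_2 − m_1² simplifies to c · σ⁴ = 0.150943 · 25.)

Var(X) = m_2 − m_1² = 28.773585 − 25 = 3.773585.


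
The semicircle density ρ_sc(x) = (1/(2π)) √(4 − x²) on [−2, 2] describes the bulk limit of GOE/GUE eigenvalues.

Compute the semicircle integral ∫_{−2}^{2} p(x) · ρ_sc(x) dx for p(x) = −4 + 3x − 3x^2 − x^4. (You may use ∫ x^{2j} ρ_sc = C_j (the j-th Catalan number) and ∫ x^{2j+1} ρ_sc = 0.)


Write p(x) = Σ a_i x^i, split into monomials and integrate each against ρ_sc separately.
Using ∫ x^{2j} ρ_sc = C_j = (1/(j+1)) C(2j, j) (Catalan numbers) and ∫ x^{2j+1} ρ_sc = 0 (odd monomials vanish by symmetry):
  i = 0 (even): a_0 · C_{0} = -4 · 1 = -4
  i = 1 (odd): ∫ x^1 ρ_sc = 0 (vanishes)
  i = 2 (even): a_2 · C_{1} = -3 · 1 = -3
  i = 4 (even): a_4 · C_{2} = -1 · 2 = -2

Summing the contributions: ∫_{−2}^{2} p(x) ρ_sc(x) dx = (-4) + (-3) + (-2) = -9.


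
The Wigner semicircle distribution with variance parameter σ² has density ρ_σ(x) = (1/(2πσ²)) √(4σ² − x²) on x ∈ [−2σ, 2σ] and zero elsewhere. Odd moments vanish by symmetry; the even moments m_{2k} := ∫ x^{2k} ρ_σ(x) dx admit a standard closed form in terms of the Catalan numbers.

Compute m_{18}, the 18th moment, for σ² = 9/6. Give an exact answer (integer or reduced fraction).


By the scaled semicircle moment identity, m_{2k} = σ^{2k} · C_k with k = 9.
C_9 = (1/(k+1)) · C(2k, k) = (1/10) · C(18, 9) = (1/10) · 48620 = 4862.
σ^{2k} = (σ²)^k = (9/6)^9 = 19683/512.

Therefore m_{18} = σ^{18} · C_9 = (19683/512) · 4862 = 47849373/256.


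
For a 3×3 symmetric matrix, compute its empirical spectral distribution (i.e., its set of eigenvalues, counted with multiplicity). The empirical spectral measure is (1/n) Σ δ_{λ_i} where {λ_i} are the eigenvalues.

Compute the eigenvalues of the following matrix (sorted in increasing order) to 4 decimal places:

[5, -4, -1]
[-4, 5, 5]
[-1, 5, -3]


Since M is real symmetric, all three eigenvalues are real; they are the roots of det(λI − M) = λ³ − (tr M) λ² + s λ − det M, where s is the sum of the principal 2×2 minors.
tr M = 5 + 5 + (-3) = 7.
s = (5·5 − (-4)²) + (5·(-3) − (-1)²) + (5·(-3) − 5²) = 9 + (-16) + (-40) = -47.
det M (expand along row 1) = 5·(-40) − (-4)·17 + (-1)·(-15) = -117.
Characteristic polynomial: λ³ − 7λ² − 47λ + 117 = 0.
Substitute λ = y + (tr M)/3 = y + 2.333333 to remove the quadratic term: y³ + p·y + q = 0 with p = s − (tr M)²/3 = -63.333333 and q = −2(tr M)³/27 + (tr M)·s/3 − det M = -18.074074.
Three real roots ⇒ use the trigonometric (Viète) form: r = 2√(−p/3) = 9.189366, φ = arccos(3q/(p·r)) = arccos(0.093166) = 1.477495 rad.
y_k = r·cos(φ/3 − 2πk/3) for k = 0, 1, 2 gives y = 8.097250, -0.285749, -7.811502.
λ_k = y_k + 2.333333 gives λ = 10.4306, 2.0476, -5.4782 (check: the sum is 7.0000 = tr M).

Eigenvalues sorted in increasing order: [-5.4782, 2.0476, 10.4306].


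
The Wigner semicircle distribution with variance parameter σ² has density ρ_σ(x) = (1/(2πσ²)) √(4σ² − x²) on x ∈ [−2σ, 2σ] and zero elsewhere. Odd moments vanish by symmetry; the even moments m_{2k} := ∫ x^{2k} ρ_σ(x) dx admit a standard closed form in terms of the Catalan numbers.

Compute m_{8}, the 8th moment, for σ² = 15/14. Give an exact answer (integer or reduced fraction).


By the scaled semicircle moment identity, m_{2k} = σ^{2k} · C_k with k = 4.
C_4 = (1/(k+1)) · C(2k, k) = (1/5) · C(8, 4) = (1/5) · 70 = 14.
σ^{2k} = (σ²)^k = (15/14)^4 = 50625/38416.

Therefore m_{8} = σ^{8} · C_4 = (50625/38416) · 14 = 50625/2744.


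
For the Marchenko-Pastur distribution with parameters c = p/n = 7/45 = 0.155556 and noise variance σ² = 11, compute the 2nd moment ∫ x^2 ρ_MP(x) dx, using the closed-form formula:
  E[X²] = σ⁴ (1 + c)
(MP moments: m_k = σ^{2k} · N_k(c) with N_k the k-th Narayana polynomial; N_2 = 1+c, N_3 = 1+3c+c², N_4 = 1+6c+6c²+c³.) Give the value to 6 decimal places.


E[X²] = σ⁴ (1 + c) (second MP moment). With σ² = 11 (so σ⁴ = 121) and c = 7/45 = 0.155556: E[X²] = 121 · (1 + 0.155556) = 121 · 1.155556.

So E[X^2] = 139.822222.


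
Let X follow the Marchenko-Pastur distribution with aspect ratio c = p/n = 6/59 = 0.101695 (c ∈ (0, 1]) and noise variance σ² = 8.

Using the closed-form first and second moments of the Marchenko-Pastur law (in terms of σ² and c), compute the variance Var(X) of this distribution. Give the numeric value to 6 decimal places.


Recall the MP moments m_1 = E[X] = σ² and m_2 = E[X²] = σ⁴ (1 + c).
m_1 = E[X] = σ² = 8, so m_1² = 64.
m_2 = E[X²] = σ⁴ (1 + c) = 64 · (1 + 0.101695) = 64 · 1.101695 = 70.508475.
(Note m_2 − m_1² simplifies to c · σ⁴ = 0.101695 · 64.)

Var(X) = m_2 − m_1² = 70.508475 − 64 = 6.508475.


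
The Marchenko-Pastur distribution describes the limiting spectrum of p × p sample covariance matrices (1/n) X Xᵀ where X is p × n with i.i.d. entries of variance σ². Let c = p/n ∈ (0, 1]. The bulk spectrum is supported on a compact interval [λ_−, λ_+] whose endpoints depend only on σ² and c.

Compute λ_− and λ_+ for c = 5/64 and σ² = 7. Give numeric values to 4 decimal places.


c = 5/64 = 0.078125; √c = 0.279508.
λ_− = σ² (1 − √c)² = 7 · (1 − 0.279508)² = 7 · (0.720492)² = 3.633756.
λ_+ = σ² (1 + √c)² = 7 · (1 + 0.279508)² = 7 · (1.279508)² = 11.459994.

Rounded to 4 decimal places: λ_− ≈ 3.6338, λ_+ ≈ 11.4600.


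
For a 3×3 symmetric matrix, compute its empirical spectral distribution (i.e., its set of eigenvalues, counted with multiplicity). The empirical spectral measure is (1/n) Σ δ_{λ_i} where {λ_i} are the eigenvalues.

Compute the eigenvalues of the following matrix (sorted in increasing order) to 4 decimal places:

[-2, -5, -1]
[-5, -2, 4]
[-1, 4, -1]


Since M is real symmetric, all three eigenvalues are real; they are the roots of det(λI − M) = λ³ − (tr M) λ² + s λ − det M, where s is the sum of the principal 2×2 minors.
tr M = -2 + (-2) + (-1) = -5.
s = ((-2)·(-2) − (-5)²) + ((-2)·(-1) − (-1)²) + ((-2)·(-1) − 4²) = -21 + 1 + (-14) = -34.
det M (expand along row 1) = (-2)·(-14) − (-5)·9 + (-1)·(-22) = 95.
Characteristic polynomial: λ³ + 5λ² − 34λ − 95 = 0.
Substitute λ = y + (tr M)/3 = y − 1.666667 to remove the quadratic term: y³ + p·y + q = 0 with p = s − (tr M)²/3 = -42.333333 and q = −2(tr M)³/27 + (tr M)·s/3 − det M = -29.074074.
Three real roots ⇒ use the trigonometric (Viète) form: r = 2√(−p/3) = 7.512952, φ = arccos(3q/(p·r)) = arccos(0.274242) = 1.292995 rad.
y_k = r·cos(φ/3 − 2πk/3) for k = 0, 1, 2 gives y = 6.825886, -0.694709, -6.131177.
λ_k = y_k − 1.666667 gives λ = 5.1592, -2.3614, -7.7978 (check: the sum is -5.0000 = tr M).

Eigenvalues sorted in increasing order: [-7.7978, -2.3614, 5.1592].


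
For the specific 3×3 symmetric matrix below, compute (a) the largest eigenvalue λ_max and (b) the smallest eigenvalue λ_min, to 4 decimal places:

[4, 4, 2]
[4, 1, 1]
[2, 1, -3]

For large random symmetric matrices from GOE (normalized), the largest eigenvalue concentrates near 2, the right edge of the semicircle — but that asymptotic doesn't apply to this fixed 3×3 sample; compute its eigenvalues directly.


Since M is real symmetric, all three eigenvalues are real; they are the roots of det(λI − M) = λ³ − (tr M) λ² + s λ − det M, where s is the sum of the principal 2×2 minors.
tr M = 4 + 1 + (-3) = 2.
s = (4·1 − 4²) + (4·(-3) − 2²) + (1·(-3) − 1²) = -12 + (-16) + (-4) = -32.
det M (expand along row 1) = 4·(-4) − 4·(-14) + 2·2 = 44.
Characteristic polynomial: λ³ − 2λ² − 32λ − 44 = 0.
Substitute λ = y + (tr M)/3 = y + 0.666667 to remove the quadratic term: y³ + p·y + q = 0 with p = s − (tr M)²/3 = -33.333333 and q = −2(tr M)³/27 + (tr M)·s/3 − det M = -65.925926.
Three real roots ⇒ use the trigonometric (Viète) form: r = 2√(−p/3) = 6.666667, φ = arccos(3q/(p·r)) = arccos(0.890000) = 0.473451 rad.
y_k = r·cos(φ/3 − 2πk/3) for k = 0, 1, 2 gives y = 6.583818, -2.384529, -4.199289.
λ_k = y_k + 0.666667 gives λ = 7.2505, -1.7179, -3.5326 (check: the sum is 2.0000 = tr M).

Hence λ_max = 7.2505 and λ_min = -3.5326.


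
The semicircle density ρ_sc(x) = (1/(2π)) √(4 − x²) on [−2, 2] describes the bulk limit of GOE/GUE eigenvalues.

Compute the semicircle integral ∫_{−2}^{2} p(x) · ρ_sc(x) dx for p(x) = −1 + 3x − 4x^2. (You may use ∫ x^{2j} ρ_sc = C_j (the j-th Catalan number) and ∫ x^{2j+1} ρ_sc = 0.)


Write p(x) = Σ a_i x^i, split into monomials and integrate each against ρ_sc separately.
Using ∫ x^{2j} ρ_sc = C_j = (1/(j+1)) C(2j, j) (Catalan numbers) and ∫ x^{2j+1} ρ_sc = 0 (odd monomials vanish by symmetry):
  i = 0 (even): a_0 · C_{0} = -1 · 1 = -1
  i = 1 (odd): ∫ x^1 ρ_sc = 0 (vanishes)
  i = 2 (even): a_2 · C_{1} = -4 · 1 = -4

Summing the contributions: ∫_{−2}^{2} p(x) ρ_sc(x) dx = (-1) + (-4) = -5.


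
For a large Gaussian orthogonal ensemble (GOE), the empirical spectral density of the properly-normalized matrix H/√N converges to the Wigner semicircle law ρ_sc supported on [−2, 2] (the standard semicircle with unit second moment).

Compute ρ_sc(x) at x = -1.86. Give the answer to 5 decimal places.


ρ_sc(x) = (1/(2π)) √(4 − x²). With x = -1.86:
  4 − x² = 4 − (-1.86)² = 4 − 3.459600 = 0.540400.
  √(4 − x²) = 0.735119.
  1/(2π) = 0.159155.
  ρ_sc(-1.86) = 0.159155 · 0.735119 = 0.116998.

Rounded to 5 decimal places: ρ_sc(-1.86) ≈ 0.11700.


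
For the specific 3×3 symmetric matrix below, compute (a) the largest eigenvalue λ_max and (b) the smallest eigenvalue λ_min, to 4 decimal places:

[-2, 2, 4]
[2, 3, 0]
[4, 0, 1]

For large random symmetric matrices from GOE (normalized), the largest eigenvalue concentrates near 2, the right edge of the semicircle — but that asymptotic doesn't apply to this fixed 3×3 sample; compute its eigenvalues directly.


Since M is real symmetric, all three eigenvalues are real; they are the roots of det(λI − M) = λ³ − (tr M) λ² + s λ − det M, where s is the sum of the principal 2×2 minors.
tr M = -2 + 3 + 1 = 2.
s = ((-2)·3 − 2²) + ((-2)·1 − 4²) + (3·1 − 0²) = -10 + (-18) + 3 = -25.
det M (expand along row 1) = (-2)·3 − 2·2 + 4·(-12) = -58.
Characteristic polynomial: λ³ − 2λ² − 25λ + 58 = 0.
Substitute λ = y + (tr M)/3 = y + 0.666667 to remove the quadratic term: y³ + p·y + q = 0 with p = s − (tr M)²/3 = -26.333333 and q = −2(tr M)³/27 + (tr M)·s/3 − det M = 40.740741.
Three real roots ⇒ use the trigonometric (Viète) form: r = 2√(−p/3) = 5.925463, φ = arccos(3q/(p·r)) = arccos(-0.783289) = 2.470735 rad.
y_k = r·cos(φ/3 − 2πk/3) for k = 0, 1, 2 gives y = 4.026947, 1.750979, -5.777926.
λ_k = y_k + 0.666667 gives λ = 4.6936, 2.4176, -5.1113 (check: the sum is 2.0000 = tr M).

Hence λ_max = 4.6936 and λ_min = -5.1113.


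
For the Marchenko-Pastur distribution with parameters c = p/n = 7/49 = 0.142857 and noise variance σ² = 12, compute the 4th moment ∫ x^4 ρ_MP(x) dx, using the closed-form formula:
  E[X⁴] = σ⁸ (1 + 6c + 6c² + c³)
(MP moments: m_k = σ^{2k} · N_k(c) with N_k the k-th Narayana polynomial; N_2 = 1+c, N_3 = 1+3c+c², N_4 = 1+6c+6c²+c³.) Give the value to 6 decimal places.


E[X⁴] = σ⁸ (1 + 6c + 6c² + c³) (fourth MP moment). With σ² = 12 (so σ⁸ = 20736) and c = 7/49 = 0.142857: E[X⁴] = 20736 · (1 + 6·0.142857 + 6·(0.142857)² + (0.142857)³) = 20736 · 1.982507.

So E[X^4] = 41109.271137.


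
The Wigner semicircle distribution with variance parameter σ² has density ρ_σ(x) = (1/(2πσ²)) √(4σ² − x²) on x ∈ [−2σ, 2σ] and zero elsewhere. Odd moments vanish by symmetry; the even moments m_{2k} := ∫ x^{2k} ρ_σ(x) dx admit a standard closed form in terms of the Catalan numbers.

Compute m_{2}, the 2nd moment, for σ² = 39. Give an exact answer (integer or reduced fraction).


By the scaled semicircle moment identity, m_{2k} = σ^{2k} · C_k with k = 1.
C_1 = (1/(k+1)) · C(2k, k) = (1/2) · C(2, 1) = (1/2) · 2 = 1.
σ^{2k} = (σ²)^k = (39)^1 = 39.

Therefore m_{2} = σ^{2} · C_1 = 39 · 1 = 39.


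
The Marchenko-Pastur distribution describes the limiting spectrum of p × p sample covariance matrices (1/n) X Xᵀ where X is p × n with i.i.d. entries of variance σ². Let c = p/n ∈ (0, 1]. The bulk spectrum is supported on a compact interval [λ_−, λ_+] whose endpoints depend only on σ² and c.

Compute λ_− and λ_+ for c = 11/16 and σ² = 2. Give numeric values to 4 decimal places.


c = 11/16 = 0.687500; √c = 0.829156.
λ_− = σ² (1 − √c)² = 2 · (1 − 0.829156)² = 2 · (0.170844)² = 0.058375.
λ_+ = σ² (1 + √c)² = 2 · (1 + 0.829156)² = 2 · (1.829156)² = 6.691625.

Rounded to 4 decimal places: λ_− ≈ 0.0584, λ_+ ≈ 6.6916.


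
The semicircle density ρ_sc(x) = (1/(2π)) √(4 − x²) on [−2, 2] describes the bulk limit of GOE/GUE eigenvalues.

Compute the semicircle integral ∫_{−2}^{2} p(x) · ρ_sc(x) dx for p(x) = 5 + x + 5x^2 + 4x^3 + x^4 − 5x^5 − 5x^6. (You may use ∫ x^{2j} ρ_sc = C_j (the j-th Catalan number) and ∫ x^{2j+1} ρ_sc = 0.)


Write p(x) = Σ a_i x^i, split into monomials and integrate each against ρ_sc separately.
Using ∫ x^{2j} ρ_sc = C_j = (1/(j+1)) C(2j, j) (Catalan numbers) and ∫ x^{2j+1} ρ_sc = 0 (odd monomials vanish by symmetry):
  i = 0 (even): a_0 · C_{0} = 5 · 1 = 5
  i = 1 (odd): ∫ x^1 ρ_sc = 0 (vanishes)
  i = 2 (even): a_2 · C_{1} = 5 · 1 = 5
  i = 3 (odd): ∫ x^3 ρ_sc = 0 (vanishes)
  i = 4 (even): a_4 · C_{2} = 1 · 2 = 2
  i = 5 (odd): ∫ x^5 ρ_sc = 0 (vanishes)
  i = 6 (even): a_6 · C_{3} = -5 · 5 = -25

Summing the contributions: ∫_{−2}^{2} p(x) ρ_sc(x) dx = 5 + 5 + 2 + (-25) = -13.


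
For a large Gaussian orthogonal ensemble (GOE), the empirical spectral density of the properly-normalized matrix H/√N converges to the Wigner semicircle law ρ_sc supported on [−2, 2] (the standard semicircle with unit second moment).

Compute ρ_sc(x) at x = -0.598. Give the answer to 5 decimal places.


ρ_sc(x) = (1/(2π)) √(4 − x²). With x = -0.598:
  4 − x² = 4 − (-0.598)² = 4 − 0.357604 = 3.642396.
  √(4 − x²) = 1.908506.
  1/(2π) = 0.159155.
  ρ_sc(-0.598) = 0.159155 · 1.908506 = 0.303748.

Rounded to 5 decimal places: ρ_sc(-0.598) ≈ 0.30375.


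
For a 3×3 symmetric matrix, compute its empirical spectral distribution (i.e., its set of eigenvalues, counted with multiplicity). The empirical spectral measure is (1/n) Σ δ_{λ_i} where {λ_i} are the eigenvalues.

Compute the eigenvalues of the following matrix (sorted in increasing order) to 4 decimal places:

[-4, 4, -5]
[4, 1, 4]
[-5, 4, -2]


Since M is real symmetric, all three eigenvalues are real; they are the roots of det(λI − M) = λ³ − (tr M) λ² + s λ − det M, where s is the sum of the principal 2×2 minors.
tr M = -4 + 1 + (-2) = -5.
s = ((-4)·1 − 4²) + ((-4)·(-2) − (-5)²) + (1·(-2) − 4²) = -20 + (-17) + (-18) = -55.
det M (expand along row 1) = (-4)·(-18) − 4·12 + (-5)·21 = -81.
Characteristic polynomial: λ³ + 5λ² − 55λ + 81 = 0.
Substitute λ = y + (tr M)/3 = y − 1.666667 to remove the quadratic term: y³ + p·y + q = 0 with p = s − (tr M)²/3 = -63.333333 and q = −2(tr M)³/27 + (tr M)·s/3 − det M = 181.925926.
Three real roots ⇒ use the trigonometric (Viète) form: r = 2√(−p/3) = 9.189366, φ = arccos(3q/(p·r)) = arccos(-0.937774) = 2.786958 rad.
y_k = r·cos(φ/3 − 2πk/3) for k = 0, 1, 2 gives y = 5.501181, 3.624054, -9.125235.
λ_k = y_k − 1.666667 gives λ = 3.8345, 1.9574, -10.7919 (check: the sum is -5.0000 = tr M).

Eigenvalues sorted in increasing order: [-10.7919, 1.9574, 3.8345].


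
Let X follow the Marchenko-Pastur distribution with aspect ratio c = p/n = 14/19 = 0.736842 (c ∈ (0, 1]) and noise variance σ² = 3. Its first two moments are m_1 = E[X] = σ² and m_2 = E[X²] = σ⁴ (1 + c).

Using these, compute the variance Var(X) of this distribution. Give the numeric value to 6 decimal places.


m_1 = E[X] = σ² = 3, so m_1² = 9.
m_2 = E[X²] = σ⁴ (1 + c) = 9 · (1 + 0.736842) = 9 · 1.736842 = 15.631579.
(Note m_2 − m_1² simplifies to c · σ⁴ = 0.736842 · 9.)

Var(X) = m_2 − m_1² = 15.631579 − 9 = 6.631579.


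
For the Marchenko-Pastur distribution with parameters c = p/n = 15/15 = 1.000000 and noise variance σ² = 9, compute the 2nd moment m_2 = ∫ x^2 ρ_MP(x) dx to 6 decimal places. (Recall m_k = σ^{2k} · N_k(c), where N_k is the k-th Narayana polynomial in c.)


E[X²] = σ⁴ (1 + c) (second MP moment). With σ² = 9 (so σ⁴ = 81) and c = 15/15 = 1.000000: E[X²] = 81 · (1 + 1.000000) = 81 · 2.000000.

So E[X^2] = 162.000000.


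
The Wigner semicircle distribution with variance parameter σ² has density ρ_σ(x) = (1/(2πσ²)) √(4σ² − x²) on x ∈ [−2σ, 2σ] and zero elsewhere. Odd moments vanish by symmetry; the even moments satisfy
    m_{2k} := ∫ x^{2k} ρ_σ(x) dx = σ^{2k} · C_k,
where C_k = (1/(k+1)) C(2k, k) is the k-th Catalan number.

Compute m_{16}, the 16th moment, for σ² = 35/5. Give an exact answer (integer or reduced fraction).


By the scaled semicircle moment identity, m_{2k} = σ^{2k} · C_k with k = 8.
C_8 = (1/(k+1)) · C(2k, k) = (1/9) · C(16, 8) = (1/9) · 12870 = 1430.
σ^{2k} = (σ²)^k = (35/5)^8 = 5764801.

Therefore m_{16} = σ^{16} · C_8 = 5764801 · 1430 = 8243665430.


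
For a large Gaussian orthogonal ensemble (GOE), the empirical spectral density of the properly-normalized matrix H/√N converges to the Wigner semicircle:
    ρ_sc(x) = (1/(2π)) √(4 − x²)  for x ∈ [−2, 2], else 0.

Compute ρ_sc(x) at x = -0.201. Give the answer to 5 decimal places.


ρ_sc(x) = (1/(2π)) √(4 − x²). With x = -0.201:
  4 − x² = 4 − (-0.201)² = 4 − 0.040401 = 3.959599.
  √(4 − x²) = 1.989874.
  1/(2π) = 0.159155.
  ρ_sc(-0.201) = 0.159155 · 1.989874 = 0.316698.

Rounded to 5 decimal places: ρ_sc(-0.201) ≈ 0.31670.


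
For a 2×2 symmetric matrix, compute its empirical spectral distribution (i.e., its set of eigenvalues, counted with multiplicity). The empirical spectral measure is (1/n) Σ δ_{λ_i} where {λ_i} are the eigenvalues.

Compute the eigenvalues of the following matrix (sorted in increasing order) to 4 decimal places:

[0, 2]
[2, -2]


Since M is real symmetric, both eigenvalues are real; they are the roots of det(λI − M) = λ² − (tr M) λ + det M.
tr M = 0 + (-2) = -2.
det M = 0·(-2) − 2² = 0 − 4 = -4.
Characteristic polynomial: λ² + 2λ − 4 = 0.
Discriminant Δ = (tr M)² − 4·det M = 4 − (-16) = 20; √Δ = 4.472136.
λ = (tr M ± √Δ)/2 = (-2 ± 4.472136)/2, giving (tr M − √Δ)/2 = -3.2361 and (tr M + √Δ)/2 = 1.2361.

Eigenvalues sorted in increasing order: [-3.2361, 1.2361].


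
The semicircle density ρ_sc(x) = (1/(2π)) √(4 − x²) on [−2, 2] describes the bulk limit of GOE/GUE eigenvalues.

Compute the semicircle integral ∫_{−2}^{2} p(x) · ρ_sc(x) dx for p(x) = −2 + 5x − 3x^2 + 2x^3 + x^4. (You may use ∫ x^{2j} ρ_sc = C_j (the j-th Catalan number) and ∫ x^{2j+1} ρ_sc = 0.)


Write p(x) = Σ a_i x^i, split into monomials and integrate each against ρ_sc separately.
Using ∫ x^{2j} ρ_sc = C_j = (1/(j+1)) C(2j, j) (Catalan numbers) and ∫ x^{2j+1} ρ_sc = 0 (odd monomials vanish by symmetry):
  i = 0 (even): a_0 · C_{0} = -2 · 1 = -2
  i = 1 (odd): ∫ x^1 ρ_sc = 0 (vanishes)
  i = 2 (even): a_2 · C_{1} = -3 · 1 = -3
  i = 3 (odd): ∫ x^3 ρ_sc = 0 (vanishes)
  i = 4 (even): a_4 · C_{2} = 1 · 2 = 2

Summing the contributions: ∫_{−2}^{2} p(x) ρ_sc(x) dx = (-2) + (-3) + 2 = -3.


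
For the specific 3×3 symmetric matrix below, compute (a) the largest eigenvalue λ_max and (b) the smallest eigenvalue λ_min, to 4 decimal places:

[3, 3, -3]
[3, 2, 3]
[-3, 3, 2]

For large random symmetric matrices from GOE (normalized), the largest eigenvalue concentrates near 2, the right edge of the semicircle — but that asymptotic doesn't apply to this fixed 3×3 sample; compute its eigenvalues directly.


Since M is real symmetric, all three eigenvalues are real; they are the roots of det(λI − M) = λ³ − (tr M) λ² + s λ − det M, where s is the sum of the principal 2×2 minors.
tr M = 3 + 2 + 2 = 7.
s = (3·2 − 3²) + (3·2 − (-3)²) + (2·2 − 3²) = -3 + (-3) + (-5) = -11.
det M (expand along row 1) = 3·(-5) − 3·15 + (-3)·15 = -105.
Characteristic polynomial: λ³ − 7λ² − 11λ + 105 = 0.
Substitute λ = y + (tr M)/3 = y + 2.333333 to remove the quadratic term: y³ + p·y + q = 0 with p = s − (tr M)²/3 = -27.333333 and q = −2(tr M)³/27 + (tr M)·s/3 − det M = 53.925926.
Three real roots ⇒ use the trigonometric (Viète) form: r = 2√(−p/3) = 6.036923, φ = arccos(3q/(p·r)) = arccos(-0.980416) = 2.943362 rad.
y_k = r·cos(φ/3 − 2πk/3) for k = 0, 1, 2 gives y = 3.357082, 2.666667, -6.023749.
λ_k = y_k + 2.333333 gives λ = 5.6904, 5.0000, -3.6904 (check: the sum is 7.0000 = tr M).

Hence λ_max = 5.6904 and λ_min = -3.6904.


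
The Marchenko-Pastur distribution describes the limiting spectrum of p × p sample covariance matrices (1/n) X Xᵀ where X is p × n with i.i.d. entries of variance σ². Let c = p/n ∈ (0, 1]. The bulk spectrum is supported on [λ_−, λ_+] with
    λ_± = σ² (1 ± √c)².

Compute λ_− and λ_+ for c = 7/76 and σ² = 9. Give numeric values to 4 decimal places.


c = 7/76 = 0.092105; √c = 0.303488.
λ_− = σ² (1 − √c)² = 9 · (1 − 0.303488)² = 9 · (0.696512)² = 4.366155.
λ_+ = σ² (1 + √c)² = 9 · (1 + 0.303488)² = 9 · (1.303488)² = 15.291740.

Rounded to 4 decimal places: λ_− ≈ 4.3662, λ_+ ≈ 15.2917.


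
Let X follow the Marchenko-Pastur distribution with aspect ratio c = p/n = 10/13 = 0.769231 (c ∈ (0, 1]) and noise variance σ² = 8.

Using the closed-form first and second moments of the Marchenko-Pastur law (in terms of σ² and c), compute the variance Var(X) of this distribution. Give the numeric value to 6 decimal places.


Recall the MP moments m_1 = E[X] = σ² and m_2 = E[X²] = σ⁴ (1 + c).
m_1 = E[X] = σ² = 8, so m_1² = 64.
m_2 = E[X²] = σ⁴ (1 + c) = 64 · (1 + 0.769231) = 64 · 1.769231 = 113.230769.
(Note m_2 − m_1² simplifies to c · σ⁴ = 0.769231 · 64.)

Var(X) = m_2 − m_1² = 113.230769 − 64 = 49.230769.


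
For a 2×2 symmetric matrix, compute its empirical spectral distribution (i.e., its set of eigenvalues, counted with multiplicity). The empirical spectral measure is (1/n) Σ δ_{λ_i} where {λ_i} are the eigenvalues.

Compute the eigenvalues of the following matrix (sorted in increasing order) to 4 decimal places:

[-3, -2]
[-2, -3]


Since M is real symmetric, both eigenvalues are real; they are the roots of det(λI − M) = λ² − (tr M) λ + det M.
tr M = -3 + (-3) = -6.
det M = (-3)·(-3) − (-2)² = 9 − 4 = 5.
Characteristic polynomial: λ² + 6λ + 5 = 0.
Discriminant Δ = (tr M)² − 4·det M = 36 − 20 = 16; √Δ = 4.000000.
λ = (tr M ± √Δ)/2 = (-6 ± 4.000000)/2, giving (tr M − √Δ)/2 = -5.0000 and (tr M + √Δ)/2 = -1.0000.

Eigenvalues sorted in increasing order: [-5.0000, -1.0000].


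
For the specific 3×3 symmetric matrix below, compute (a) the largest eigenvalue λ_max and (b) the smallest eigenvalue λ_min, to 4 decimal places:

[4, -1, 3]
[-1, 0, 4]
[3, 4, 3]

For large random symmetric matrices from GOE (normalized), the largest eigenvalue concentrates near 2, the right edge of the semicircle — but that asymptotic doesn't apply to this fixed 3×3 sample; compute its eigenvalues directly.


Since M is real symmetric, all three eigenvalues are real; they are the roots of det(λI − M) = λ³ − (tr M) λ² + s λ − det M, where s is the sum of the principal 2×2 minors.
tr M = 4 + 0 + 3 = 7.
s = (4·0 − (-1)²) + (4·3 − 3²) + (0·3 − 4²) = -1 + 3 + (-16) = -14.
det M (expand along row 1) = 4·(-16) − (-1)·(-15) + 3·(-4) = -91.
Characteristic polynomial: λ³ − 7λ² − 14λ + 91 = 0.
Substitute λ = y + (tr M)/3 = y + 2.333333 to remove the quadratic term: y³ + p·y + q = 0 with p = s − (tr M)²/3 = -30.333333 and q = −2(tr M)³/27 + (tr M)·s/3 − det M = 32.925926.
Three real roots ⇒ use the trigonometric (Viète) form: r = 2√(−p/3) = 6.359595, φ = arccos(3q/(p·r)) = arccos(-0.512047) = 2.108362 rad.
y_k = r·cos(φ/3 − 2πk/3) for k = 0, 1, 2 gives y = 4.852647, 1.133479, -5.986126.
λ_k = y_k + 2.333333 gives λ = 7.1860, 3.4668, -3.6528 (check: the sum is 7.0000 = tr M).

Hence λ_max = 7.1860 and λ_min = -3.6528.


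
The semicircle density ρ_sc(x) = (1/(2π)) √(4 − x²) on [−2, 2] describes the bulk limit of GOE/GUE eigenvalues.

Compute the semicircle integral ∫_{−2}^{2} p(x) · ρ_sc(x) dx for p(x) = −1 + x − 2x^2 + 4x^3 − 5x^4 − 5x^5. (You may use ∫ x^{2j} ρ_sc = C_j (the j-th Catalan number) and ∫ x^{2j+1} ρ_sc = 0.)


Write p(x) = Σ a_i x^i, split into monomials and integrate each against ρ_sc separately.
Using ∫ x^{2j} ρ_sc = C_j = (1/(j+1)) C(2j, j) (Catalan numbers) and ∫ x^{2j+1} ρ_sc = 0 (odd monomials vanish by symmetry):
  i = 0 (even): a_0 · C_{0} = -1 · 1 = -1
  i = 1 (odd): ∫ x^1 ρ_sc = 0 (vanishes)
  i = 2 (even): a_2 · C_{1} = -2 · 1 = -2
  i = 3 (odd): ∫ x^3 ρ_sc = 0 (vanishes)
  i = 4 (even): a_4 · C_{2} = -5 · 2 = -10
  i = 5 (odd): ∫ x^5 ρ_sc = 0 (vanishes)

Summing the contributions: ∫_{−2}^{2} p(x) ρ_sc(x) dx = (-1) + (-2) + (-10) = -13.


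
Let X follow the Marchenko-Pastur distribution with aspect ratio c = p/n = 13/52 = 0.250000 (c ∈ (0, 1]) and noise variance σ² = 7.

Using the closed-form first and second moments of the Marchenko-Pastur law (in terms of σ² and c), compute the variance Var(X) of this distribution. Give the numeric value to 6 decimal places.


Recall the MP moments m_1 = E[X] = σ² and m_2 = E[X²] = σ⁴ (1 + c).
m_1 = E[X] = σ² = 7, so m_1² = 49.
m_2 = E[X²] = σ⁴ (1 + c) = 49 · (1 + 0.250000) = 49 · 1.250000 = 61.250000.
(Note m_2 − m_1² simplifies to c · σ⁴ = 0.250000 · 49.)

Var(X) = m_2 − m_1² = 61.250000 − 49 = 12.250000.


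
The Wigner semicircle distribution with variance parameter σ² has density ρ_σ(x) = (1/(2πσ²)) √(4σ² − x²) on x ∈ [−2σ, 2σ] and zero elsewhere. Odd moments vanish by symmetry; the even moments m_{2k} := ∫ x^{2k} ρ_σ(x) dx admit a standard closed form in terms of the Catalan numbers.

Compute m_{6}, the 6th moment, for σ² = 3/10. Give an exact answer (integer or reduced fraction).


By the scaled semicircle moment identity, m_{2k} = σ^{2k} · C_k with k = 3.
C_3 = (1/(k+1)) · C(2k, k) = (1/4) · C(6, 3) = (1/4) · 20 = 5.
σ^{2k} = (σ²)^k = (3/10)^3 = 27/1000.

Therefore m_{6} = σ^{6} · C_3 = (27/1000) · 5 = 27/200.


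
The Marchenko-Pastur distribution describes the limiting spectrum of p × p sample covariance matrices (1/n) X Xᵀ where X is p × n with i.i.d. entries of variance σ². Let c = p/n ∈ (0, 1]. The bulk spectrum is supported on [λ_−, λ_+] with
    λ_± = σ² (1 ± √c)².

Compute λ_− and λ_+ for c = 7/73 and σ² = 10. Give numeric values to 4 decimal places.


c = 7/73 = 0.095890; √c = 0.309662.
λ_− = σ² (1 − √c)² = 10 · (1 − 0.309662)² = 10 · (0.690338)² = 4.765669.
λ_+ = σ² (1 + √c)² = 10 · (1 + 0.309662)² = 10 · (1.309662)² = 17.152139.

Rounded to 4 decimal places: λ_− ≈ 4.7657, λ_+ ≈ 17.1521.


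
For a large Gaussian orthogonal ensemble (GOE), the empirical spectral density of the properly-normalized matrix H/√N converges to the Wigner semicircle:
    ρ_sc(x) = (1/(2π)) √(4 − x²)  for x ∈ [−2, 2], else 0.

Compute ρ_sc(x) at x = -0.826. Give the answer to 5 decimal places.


ρ_sc(x) = (1/(2π)) √(4 − x²). With x = -0.826:
  4 − x² = 4 − (-0.826)² = 4 − 0.682276 = 3.317724.
  √(4 − x²) = 1.821462.
  1/(2π) = 0.159155.
  ρ_sc(-0.826) = 0.159155 · 1.821462 = 0.289895.

Rounded to 5 decimal places: ρ_sc(-0.826) ≈ 0.28989.


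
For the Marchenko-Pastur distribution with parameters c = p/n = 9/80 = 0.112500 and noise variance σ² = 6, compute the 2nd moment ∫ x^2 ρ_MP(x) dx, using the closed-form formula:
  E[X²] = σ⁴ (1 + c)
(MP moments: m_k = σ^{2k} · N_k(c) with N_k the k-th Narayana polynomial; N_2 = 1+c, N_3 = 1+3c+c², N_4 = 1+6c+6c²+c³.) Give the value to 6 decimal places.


E[X²] = σ⁴ (1 + c) (second MP moment). With σ² = 6 (so σ⁴ = 36) and c = 9/80 = 0.112500: E[X²] = 36 · (1 + 0.112500) = 36 · 1.112500.

So E[X^2] = 40.050000.


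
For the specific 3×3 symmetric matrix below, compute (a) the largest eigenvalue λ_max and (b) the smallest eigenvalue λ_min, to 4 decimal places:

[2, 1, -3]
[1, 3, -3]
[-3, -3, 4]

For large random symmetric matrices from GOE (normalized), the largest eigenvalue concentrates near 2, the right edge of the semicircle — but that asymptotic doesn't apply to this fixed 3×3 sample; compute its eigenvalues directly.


Since M is real symmetric, all three eigenvalues are real; they are the roots of det(λI − M) = λ³ − (tr M) λ² + s λ − det M, where s is the sum of the principal 2×2 minors.
tr M = 2 + 3 + 4 = 9.
s = (2·3 − 1²) + (2·4 − (-3)²) + (3·4 − (-3)²) = 5 + (-1) + 3 = 7.
det M (expand along row 1) = 2·3 − 1·(-5) + (-3)·6 = -7.
Characteristic polynomial: λ³ − 9λ² + 7λ + 7 = 0.
Substitute λ = y + (tr M)/3 = y + 3.000000 to remove the quadratic term: y³ + p·y + q = 0 with p = s − (tr M)²/3 = -20.000000 and q = −2(tr M)³/27 + (tr M)·s/3 − det M = -26.000000.
Three real roots ⇒ use the trigonometric (Viète) form: r = 2√(−p/3) = 5.163978, φ = arccos(3q/(p·r)) = arccos(0.755232) = 0.714789 rad.
y_k = r·cos(φ/3 − 2πk/3) for k = 0, 1, 2 gives y = 5.018092, -1.453555, -3.564537.
λ_k = y_k + 3.000000 gives λ = 8.0181, 1.5464, -0.5645 (check: the sum is 9.0000 = tr M).

Hence λ_max = 8.0181 and λ_min = -0.5645.


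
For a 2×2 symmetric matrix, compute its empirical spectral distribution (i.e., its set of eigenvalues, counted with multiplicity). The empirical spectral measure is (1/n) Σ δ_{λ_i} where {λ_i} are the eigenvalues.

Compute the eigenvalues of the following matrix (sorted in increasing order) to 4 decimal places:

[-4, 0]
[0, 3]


Since M is real symmetric, both eigenvalues are real; they are the roots of det(λI − M) = λ² − (tr M) λ + det M.
tr M = -4 + 3 = -1.
det M = (-4)·3 − 0² = -12 − 0 = -12.
Characteristic polynomial: λ² + λ − 12 = 0.
Discriminant Δ = (tr M)² − 4·det M = 1 − (-48) = 49; √Δ = 7.000000.
λ = (tr M ± √Δ)/2 = (-1 ± 7.000000)/2, giving (tr M − √Δ)/2 = -4.0000 and (tr M + √Δ)/2 = 3.0000.

Eigenvalues sorted in increasing order: [-4.0000, 3.0000].


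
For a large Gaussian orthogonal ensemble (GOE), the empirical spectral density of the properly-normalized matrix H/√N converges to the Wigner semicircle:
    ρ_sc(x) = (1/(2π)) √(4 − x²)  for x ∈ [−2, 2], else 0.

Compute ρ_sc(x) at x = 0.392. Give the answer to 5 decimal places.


ρ_sc(x) = (1/(2π)) √(4 − x²). With x = 0.392:
  4 − x² = 4 − (0.392)² = 4 − 0.153664 = 3.846336.
  √(4 − x²) = 1.961208.
  1/(2π) = 0.159155.
  ρ_sc(0.392) = 0.159155 · 1.961208 = 0.312136.

Rounded to 5 decimal places: ρ_sc(0.392) ≈ 0.31214.


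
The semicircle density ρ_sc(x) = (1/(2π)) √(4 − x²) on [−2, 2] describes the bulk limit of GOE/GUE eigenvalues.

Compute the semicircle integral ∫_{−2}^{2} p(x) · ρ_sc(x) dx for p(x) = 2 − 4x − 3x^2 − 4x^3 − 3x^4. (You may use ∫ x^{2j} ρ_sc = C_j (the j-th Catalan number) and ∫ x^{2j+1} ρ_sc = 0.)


Write p(x) = Σ a_i x^i, split into monomials and integrate each against ρ_sc separately.
Using ∫ x^{2j} ρ_sc = C_j = (1/(j+1)) C(2j, j) (Catalan numbers) and ∫ x^{2j+1} ρ_sc = 0 (odd monomials vanish by symmetry):
  i = 0 (even): a_0 · C_{0} = 2 · 1 = 2
  i = 1 (odd): ∫ x^1 ρ_sc = 0 (vanishes)
  i = 2 (even): a_2 · C_{1} = -3 · 1 = -3
  i = 3 (odd): ∫ x^3 ρ_sc = 0 (vanishes)
  i = 4 (even): a_4 · C_{2} = -3 · 2 = -6

Summing the contributions: ∫_{−2}^{2} p(x) ρ_sc(x) dx = 2 + (-3) + (-6) = -7.
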